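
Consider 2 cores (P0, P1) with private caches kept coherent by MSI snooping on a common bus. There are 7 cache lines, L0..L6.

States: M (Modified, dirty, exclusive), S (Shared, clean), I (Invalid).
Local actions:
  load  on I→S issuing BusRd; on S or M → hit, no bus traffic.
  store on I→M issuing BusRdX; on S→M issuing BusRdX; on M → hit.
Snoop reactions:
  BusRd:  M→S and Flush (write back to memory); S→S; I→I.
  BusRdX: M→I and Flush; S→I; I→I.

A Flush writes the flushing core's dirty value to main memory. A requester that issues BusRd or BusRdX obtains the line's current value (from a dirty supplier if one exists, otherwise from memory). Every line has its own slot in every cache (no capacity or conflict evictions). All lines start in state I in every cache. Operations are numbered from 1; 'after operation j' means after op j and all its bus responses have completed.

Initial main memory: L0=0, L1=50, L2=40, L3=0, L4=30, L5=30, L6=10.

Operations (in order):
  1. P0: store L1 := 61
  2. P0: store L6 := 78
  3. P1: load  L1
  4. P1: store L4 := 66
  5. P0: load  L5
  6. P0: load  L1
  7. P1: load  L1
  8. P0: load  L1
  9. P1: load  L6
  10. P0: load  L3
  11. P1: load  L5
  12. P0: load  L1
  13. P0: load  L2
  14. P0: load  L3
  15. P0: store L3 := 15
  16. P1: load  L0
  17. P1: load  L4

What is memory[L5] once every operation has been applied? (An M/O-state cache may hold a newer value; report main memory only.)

memory[L5] = 30

step 1: P0: store L1 := 61  ⟶  MI  (L1)  txn=BusRdX  M[L1]=50
step 2: P0: store L6 := 78  ⟶  MI  (L6)  txn=BusRdX  M[L6]=10
step 3: P1: load  L1  ⟶  SS  (L1)  txn=BusRd+Flush  M[L1]=61
step 4: P1: store L4 := 66  ⟶  IM  (L4)  txn=BusRdX  M[L4]=30
step 5: P0: load  L5  ⟶  SI  (L5)  txn=BusRd  M[L5]=30
step 6: P0: load  L1  ⟶  SS  (L1)  txn=∅  M[L1]=61
step 7: P1: load  L1  ⟶  SS  (L1)  txn=∅  M[L1]=61
step 8: P0: load  L1  ⟶  SS  (L1)  txn=∅  M[L1]=61
step 9: P1: load  L6  ⟶  SS  (L6)  txn=BusRd+Flush  M[L6]=78
step 10: P0: load  L3  ⟶  SI  (L3)  txn=BusRd  M[L3]=0
step 11: P1: load  L5  ⟶  SS  (L5)  txn=BusRd  M[L5]=30
step 12: P0: load  L1  ⟶  SS  (L1)  txn=∅  M[L1]=61
step 13: P0: load  L2  ⟶  SI  (L2)  txn=BusRd  M[L2]=40
step 14: P0: load  L3  ⟶  SI  (L3)  txn=∅  M[L3]=0
step 15: P0: store L3 := 15  ⟶  MI  (L3)  txn=BusRdX  M[L3]=0
step 16: P1: load  L0  ⟶  IS  (L0)  txn=BusRd  M[L0]=0
step 17: P1: load  L4  ⟶  IM  (L4)  txn=∅  M[L4]=30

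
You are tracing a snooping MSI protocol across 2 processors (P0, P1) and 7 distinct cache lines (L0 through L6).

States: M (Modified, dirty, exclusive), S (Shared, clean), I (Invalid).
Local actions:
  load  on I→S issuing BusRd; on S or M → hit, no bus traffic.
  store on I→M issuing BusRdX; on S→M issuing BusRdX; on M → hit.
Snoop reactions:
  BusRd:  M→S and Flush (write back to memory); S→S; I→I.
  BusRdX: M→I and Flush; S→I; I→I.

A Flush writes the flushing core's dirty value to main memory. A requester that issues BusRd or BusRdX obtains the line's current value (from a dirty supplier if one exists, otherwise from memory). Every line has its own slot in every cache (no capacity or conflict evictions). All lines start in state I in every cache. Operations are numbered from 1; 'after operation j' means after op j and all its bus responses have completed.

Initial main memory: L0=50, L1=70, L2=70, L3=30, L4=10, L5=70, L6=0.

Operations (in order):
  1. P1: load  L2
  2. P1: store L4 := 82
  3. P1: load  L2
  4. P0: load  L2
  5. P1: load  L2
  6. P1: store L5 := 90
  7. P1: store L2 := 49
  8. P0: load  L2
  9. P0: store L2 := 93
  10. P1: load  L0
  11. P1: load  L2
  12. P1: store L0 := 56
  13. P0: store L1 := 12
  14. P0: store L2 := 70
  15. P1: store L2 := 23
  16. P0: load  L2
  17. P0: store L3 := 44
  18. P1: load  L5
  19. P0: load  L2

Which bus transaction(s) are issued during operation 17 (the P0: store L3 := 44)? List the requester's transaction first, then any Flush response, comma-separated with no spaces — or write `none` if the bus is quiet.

bus = BusRdX

1. P1: load  L2  bus=[BusRd]  L2: P0=I P1=S  mem[L2]=70
2. P1: store L4 := 82  bus=[BusRdX]  L4: P0=I P1=M  mem[L4]=10
3. P1: load  L2  bus=[-]  L2: P0=I P1=S  mem[L2]=70
4. P0: load  L2  bus=[BusRd]  L2: P0=S P1=S  mem[L2]=70
5. P1: load  L2  bus=[-]  L2: P0=S P1=S  mem[L2]=70
6. P1: store L5 := 90  bus=[BusRdX]  L5: P0=I P1=M  mem[L5]=70
7. P1: store L2 := 49  bus=[BusRdX]  L2: P0=I P1=M  mem[L2]=70
8. P0: load  L2  bus=[BusRd,Flush]  L2: P0=S P1=S  mem[L2]=49
9. P0: store L2 := 93  bus=[BusRdX]  L2: P0=M P1=I  mem[L2]=49
10. P1: load  L0  bus=[BusRd]  L0: P0=I P1=S  mem[L0]=50
11. P1: load  L2  bus=[BusRd,Flush]  L2: P0=S P1=S  mem[L2]=93
12. P1: store L0 := 56  bus=[BusRdX]  L0: P0=I P1=M  mem[L0]=50
13. P0: store L1 := 12  bus=[BusRdX]  L1: P0=M P1=I  mem[L1]=70
14. P0: store L2 := 70  bus=[BusRdX]  L2: P0=M P1=I  mem[L2]=93
15. P1: store L2 := 23  bus=[BusRdX,Flush]  L2: P0=I P1=M  mem[L2]=70
16. P0: load  L2  bus=[BusRd,Flush]  L2: P0=S P1=S  mem[L2]=23
17. P0: store L3 := 44  bus=[BusRdX]  L3: P0=M P1=I  mem[L3]=30
18. P1: load  L5  bus=[-]  L5: P0=I P1=M  mem[L5]=70
19. P0: load  L2  bus=[-]  L2: P0=S P1=S  mem[L2]=23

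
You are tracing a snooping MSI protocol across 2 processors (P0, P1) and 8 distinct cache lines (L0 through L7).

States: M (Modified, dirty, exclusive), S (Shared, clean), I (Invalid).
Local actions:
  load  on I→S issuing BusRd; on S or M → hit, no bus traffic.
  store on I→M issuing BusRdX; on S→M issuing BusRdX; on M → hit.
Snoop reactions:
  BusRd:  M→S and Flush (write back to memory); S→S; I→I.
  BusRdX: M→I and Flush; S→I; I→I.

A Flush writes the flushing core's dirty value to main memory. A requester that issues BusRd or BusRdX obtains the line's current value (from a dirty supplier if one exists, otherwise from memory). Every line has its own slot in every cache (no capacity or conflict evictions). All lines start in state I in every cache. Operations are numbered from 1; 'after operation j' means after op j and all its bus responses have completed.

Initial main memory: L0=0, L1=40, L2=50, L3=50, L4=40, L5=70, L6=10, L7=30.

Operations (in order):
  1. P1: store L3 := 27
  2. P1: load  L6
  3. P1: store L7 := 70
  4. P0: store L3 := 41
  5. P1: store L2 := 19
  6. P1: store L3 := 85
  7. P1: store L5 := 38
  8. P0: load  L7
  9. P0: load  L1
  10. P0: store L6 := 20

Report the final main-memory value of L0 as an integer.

1. P1: store L3 := 27  bus=[BusRdX]  L3: P0=I P1=M  mem[L3]=50
2. P1: load  L6  bus=[BusRd]  L6: P0=I P1=S  mem[L6]=10
3. P1: store L7 := 70  bus=[BusRdX]  L7: P0=I P1=M  mem[L7]=30
4. P0: store L3 := 41  bus=[BusRdX,Flush]  L3: P0=M P1=I  mem[L3]=27
5. P1: store L2 := 19  bus=[BusRdX]  L2: P0=I P1=M  mem[L2]=50
6. P1: store L3 := 85  bus=[BusRdX,Flush]  L3: P0=I P1=M  mem[L3]=41
7. P1: store L5 := 38  bus=[BusRdX]  L5: P0=I P1=M  mem[L5]=70
8. P0: load  L7  bus=[BusRd,Flush]  L7: P0=S P1=S  mem[L7]=70
9. P0: load  L1  bus=[BusRd]  L1: P0=S P1=I  mem[L1]=40
10. P0: store L6 := 20  bus=[BusRdX]  L6: P0=M P1=I  mem[L6]=10

memory[L0] = 0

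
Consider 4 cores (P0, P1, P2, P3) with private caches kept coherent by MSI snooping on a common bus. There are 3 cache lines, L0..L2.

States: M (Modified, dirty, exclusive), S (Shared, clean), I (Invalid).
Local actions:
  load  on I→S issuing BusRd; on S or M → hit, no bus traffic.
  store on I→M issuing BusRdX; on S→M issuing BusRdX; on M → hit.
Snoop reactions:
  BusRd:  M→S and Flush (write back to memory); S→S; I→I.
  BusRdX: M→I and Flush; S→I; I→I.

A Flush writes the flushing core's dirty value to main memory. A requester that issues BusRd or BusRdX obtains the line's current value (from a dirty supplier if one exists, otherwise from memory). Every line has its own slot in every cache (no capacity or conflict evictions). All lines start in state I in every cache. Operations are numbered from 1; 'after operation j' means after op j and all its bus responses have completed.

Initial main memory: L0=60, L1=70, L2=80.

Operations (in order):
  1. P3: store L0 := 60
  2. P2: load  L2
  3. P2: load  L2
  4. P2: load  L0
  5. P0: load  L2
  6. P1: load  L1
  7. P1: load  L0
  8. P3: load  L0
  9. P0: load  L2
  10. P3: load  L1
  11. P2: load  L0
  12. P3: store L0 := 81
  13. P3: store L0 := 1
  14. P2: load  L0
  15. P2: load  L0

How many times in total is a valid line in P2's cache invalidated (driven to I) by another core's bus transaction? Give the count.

invalidations = 1

step 1: P3: store L0 := 60  ⟶  IIIM  (L0)  txn=BusRdX  M[L0]=60
step 2: P2: load  L2  ⟶  IISI  (L2)  txn=BusRd  M[L2]=80
step 3: P2: load  L2  ⟶  IISI  (L2)  txn=∅  M[L2]=80
step 4: P2: load  L0  ⟶  IISS  (L0)  txn=BusRd+Flush  M[L0]=60
step 5: P0: load  L2  ⟶  SISI  (L2)  txn=BusRd  M[L2]=80
step 6: P1: load  L1  ⟶  ISII  (L1)  txn=BusRd  M[L1]=70
step 7: P1: load  L0  ⟶  ISSS  (L0)  txn=BusRd  M[L0]=60
step 8: P3: load  L0  ⟶  ISSS  (L0)  txn=∅  M[L0]=60
step 9: P0: load  L2  ⟶  SISI  (L2)  txn=∅  M[L2]=80
step 10: P3: load  L1  ⟶  ISIS  (L1)  txn=BusRd  M[L1]=70
step 11: P2: load  L0  ⟶  ISSS  (L0)  txn=∅  M[L0]=60
step 12: P3: store L0 := 81  ⟶  IIIM  (L0)  txn=BusRdX  M[L0]=60
step 13: P3: store L0 := 1  ⟶  IIIM  (L0)  txn=∅  M[L0]=60
step 14: P2: load  L0  ⟶  IISS  (L0)  txn=BusRd+Flush  M[L0]=1
step 15: P2: load  L0  ⟶  IISS  (L0)  txn=∅  M[L0]=1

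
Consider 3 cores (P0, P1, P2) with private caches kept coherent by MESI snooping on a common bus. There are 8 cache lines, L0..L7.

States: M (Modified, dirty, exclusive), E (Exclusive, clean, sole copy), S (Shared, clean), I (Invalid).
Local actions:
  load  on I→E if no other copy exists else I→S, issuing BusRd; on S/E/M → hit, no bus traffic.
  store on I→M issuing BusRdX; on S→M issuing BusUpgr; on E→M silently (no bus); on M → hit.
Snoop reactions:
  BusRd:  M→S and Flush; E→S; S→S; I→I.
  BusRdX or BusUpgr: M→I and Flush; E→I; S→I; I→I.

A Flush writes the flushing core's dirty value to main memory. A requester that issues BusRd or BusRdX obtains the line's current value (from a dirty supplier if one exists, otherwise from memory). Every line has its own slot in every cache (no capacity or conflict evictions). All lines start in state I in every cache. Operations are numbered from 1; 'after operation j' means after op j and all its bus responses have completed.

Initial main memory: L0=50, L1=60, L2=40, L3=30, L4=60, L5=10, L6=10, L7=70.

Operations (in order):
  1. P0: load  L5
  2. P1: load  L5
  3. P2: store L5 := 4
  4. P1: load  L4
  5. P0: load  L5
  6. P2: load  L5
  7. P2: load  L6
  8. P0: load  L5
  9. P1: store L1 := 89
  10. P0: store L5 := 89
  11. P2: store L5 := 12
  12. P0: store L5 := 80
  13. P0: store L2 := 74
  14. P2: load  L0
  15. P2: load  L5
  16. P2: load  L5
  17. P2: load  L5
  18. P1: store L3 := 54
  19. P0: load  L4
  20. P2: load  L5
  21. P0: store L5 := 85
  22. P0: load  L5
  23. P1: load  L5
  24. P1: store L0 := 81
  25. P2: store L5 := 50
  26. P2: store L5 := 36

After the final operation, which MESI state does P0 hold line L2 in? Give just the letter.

[1] P0: load  L5 | P0:E(10), P1:I, P2:I | bus: BusRd
[2] P1: load  L5 | P0:S(10), P1:S(10), P2:I | bus: BusRd
[3] P2: store L5 := 4 | P0:I, P1:I, P2:M(4) | bus: BusRdX
[4] P1: load  L4 | P0:I, P1:E(60), P2:I | bus: BusRd
[5] P0: load  L5 | P0:S(4), P1:I, P2:S(4) | bus: BusRd,Flush
[6] P2: load  L5 | P0:S(4), P1:I, P2:S(4) | bus: none
[7] P2: load  L6 | P0:I, P1:I, P2:E(10) | bus: BusRd
[8] P0: load  L5 | P0:S(4), P1:I, P2:S(4) | bus: none
[9] P1: store L1 := 89 | P0:I, P1:M(89), P2:I | bus: BusRdX
[10] P0: store L5 := 89 | P0:M(89), P1:I, P2:I | bus: BusUpgr
[11] P2: store L5 := 12 | P0:I, P1:I, P2:M(12) | bus: BusRdX,Flush
[12] P0: store L5 := 80 | P0:M(80), P1:I, P2:I | bus: BusRdX,Flush
[13] P0: store L2 := 74 | P0:M(74), P1:I, P2:I | bus: BusRdX
[14] P2: load  L0 | P0:I, P1:I, P2:E(50) | bus: BusRd
[15] P2: load  L5 | P0:S(80), P1:I, P2:S(80) | bus: BusRd,Flush
[16] P2: load  L5 | P0:S(80), P1:I, P2:S(80) | bus: none
[17] P2: load  L5 | P0:S(80), P1:I, P2:S(80) | bus: none
[18] P1: store L3 := 54 | P0:I, P1:M(54), P2:I | bus: BusRdX
[19] P0: load  L4 | P0:S(60), P1:S(60), P2:I | bus: BusRd
[20] P2: load  L5 | P0:S(80), P1:I, P2:S(80) | bus: none
[21] P0: store L5 := 85 | P0:M(85), P1:I, P2:I | bus: BusUpgr
[22] P0: load  L5 | P0:M(85), P1:I, P2:I | bus: none
[23] P1: load  L5 | P0:S(85), P1:S(85), P2:I | bus: BusRd,Flush
[24] P1: store L0 := 81 | P0:I, P1:M(81), P2:I | bus: BusRdX
[25] P2: store L5 := 50 | P0:I, P1:I, P2:M(50) | bus: BusRdX
[26] P2: store L5 := 36 | P0:I, P1:I, P2:M(36) | bus: none

state = M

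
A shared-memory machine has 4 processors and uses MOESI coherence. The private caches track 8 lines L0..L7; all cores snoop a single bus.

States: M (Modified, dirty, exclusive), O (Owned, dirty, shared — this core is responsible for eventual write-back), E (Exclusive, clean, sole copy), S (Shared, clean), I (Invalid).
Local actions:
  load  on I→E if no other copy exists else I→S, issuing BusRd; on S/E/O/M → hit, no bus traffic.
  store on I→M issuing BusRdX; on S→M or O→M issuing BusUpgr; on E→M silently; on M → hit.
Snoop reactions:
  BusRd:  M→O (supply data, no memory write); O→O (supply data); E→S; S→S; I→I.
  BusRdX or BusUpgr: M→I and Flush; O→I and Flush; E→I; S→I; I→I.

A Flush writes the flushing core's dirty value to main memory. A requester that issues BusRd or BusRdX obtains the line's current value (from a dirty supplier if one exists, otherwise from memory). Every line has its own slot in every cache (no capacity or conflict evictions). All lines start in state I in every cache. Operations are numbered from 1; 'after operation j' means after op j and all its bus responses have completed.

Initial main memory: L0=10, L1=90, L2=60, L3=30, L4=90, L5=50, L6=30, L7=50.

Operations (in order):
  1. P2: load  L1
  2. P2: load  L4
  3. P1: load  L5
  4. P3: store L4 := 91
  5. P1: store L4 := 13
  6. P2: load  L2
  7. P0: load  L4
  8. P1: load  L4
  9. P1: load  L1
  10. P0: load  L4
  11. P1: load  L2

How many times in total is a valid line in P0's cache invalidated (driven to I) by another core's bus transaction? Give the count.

step 1: P2: load  L1  ⟶  IIEI  (L1)  txn=BusRd  M[L1]=90
step 2: P2: load  L4  ⟶  IIEI  (L4)  txn=BusRd  M[L4]=90
step 3: P1: load  L5  ⟶  IEII  (L5)  txn=BusRd  M[L5]=50
step 4: P3: store L4 := 91  ⟶  IIIM  (L4)  txn=BusRdX  M[L4]=90
step 5: P1: store L4 := 13  ⟶  IMII  (L4)  txn=BusRdX+Flush  M[L4]=91
step 6: P2: load  L2  ⟶  IIEI  (L2)  txn=BusRd  M[L2]=60
step 7: P0: load  L4  ⟶  SOII  (L4)  txn=BusRd  M[L4]=91
step 8: P1: load  L4  ⟶  SOII  (L4)  txn=∅  M[L4]=91
step 9: P1: load  L1  ⟶  ISSI  (L1)  txn=BusRd  M[L1]=90
step 10: P0: load  L4  ⟶  SOII  (L4)  txn=∅  M[L4]=91
step 11: P1: load  L2  ⟶  ISSI  (L2)  txn=BusRd  M[L2]=60

invalidations = 0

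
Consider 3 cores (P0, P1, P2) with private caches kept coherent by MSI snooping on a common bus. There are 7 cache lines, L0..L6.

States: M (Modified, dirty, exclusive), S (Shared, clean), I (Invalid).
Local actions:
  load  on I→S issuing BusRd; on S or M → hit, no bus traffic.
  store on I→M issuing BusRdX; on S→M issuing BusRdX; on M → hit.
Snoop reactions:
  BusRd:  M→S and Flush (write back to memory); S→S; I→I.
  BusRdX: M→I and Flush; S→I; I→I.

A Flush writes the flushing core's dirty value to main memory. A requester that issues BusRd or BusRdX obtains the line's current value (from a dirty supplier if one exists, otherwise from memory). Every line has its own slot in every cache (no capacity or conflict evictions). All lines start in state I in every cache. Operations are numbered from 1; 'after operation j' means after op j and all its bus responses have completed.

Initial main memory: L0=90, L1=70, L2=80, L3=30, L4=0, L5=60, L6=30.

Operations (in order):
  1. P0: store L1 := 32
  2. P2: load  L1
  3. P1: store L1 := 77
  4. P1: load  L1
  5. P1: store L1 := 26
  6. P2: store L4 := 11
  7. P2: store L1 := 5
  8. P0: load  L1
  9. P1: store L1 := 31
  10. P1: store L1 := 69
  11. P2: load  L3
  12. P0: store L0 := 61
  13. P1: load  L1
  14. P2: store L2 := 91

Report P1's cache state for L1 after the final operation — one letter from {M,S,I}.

step 1: P0: store L1 := 32  ⟶  MII  (L1)  txn=BusRdX  M[L1]=70
step 2: P2: load  L1  ⟶  SIS  (L1)  txn=BusRd+Flush  M[L1]=32
step 3: P1: store L1 := 77  ⟶  IMI  (L1)  txn=BusRdX  M[L1]=32
step 4: P1: load  L1  ⟶  IMI  (L1)  txn=∅  M[L1]=32
step 5: P1: store L1 := 26  ⟶  IMI  (L1)  txn=∅  M[L1]=32
step 6: P2: store L4 := 11  ⟶  IIM  (L4)  txn=BusRdX  M[L4]=0
step 7: P2: store L1 := 5  ⟶  IIM  (L1)  txn=BusRdX+Flush  M[L1]=26
step 8: P0: load  L1  ⟶  SIS  (L1)  txn=BusRd+Flush  M[L1]=5
step 9: P1: store L1 := 31  ⟶  IMI  (L1)  txn=BusRdX  M[L1]=5
step 10: P1: store L1 := 69  ⟶  IMI  (L1)  txn=∅  M[L1]=5
step 11: P2: load  L3  ⟶  IIS  (L3)  txn=BusRd  M[L3]=30
step 12: P0: store L0 := 61  ⟶  MII  (L0)  txn=BusRdX  M[L0]=90
step 13: P1: load  L1  ⟶  IMI  (L1)  txn=∅  M[L1]=5
step 14: P2: store L2 := 91  ⟶  IIM  (L2)  txn=BusRdX  M[L2]=80

state = M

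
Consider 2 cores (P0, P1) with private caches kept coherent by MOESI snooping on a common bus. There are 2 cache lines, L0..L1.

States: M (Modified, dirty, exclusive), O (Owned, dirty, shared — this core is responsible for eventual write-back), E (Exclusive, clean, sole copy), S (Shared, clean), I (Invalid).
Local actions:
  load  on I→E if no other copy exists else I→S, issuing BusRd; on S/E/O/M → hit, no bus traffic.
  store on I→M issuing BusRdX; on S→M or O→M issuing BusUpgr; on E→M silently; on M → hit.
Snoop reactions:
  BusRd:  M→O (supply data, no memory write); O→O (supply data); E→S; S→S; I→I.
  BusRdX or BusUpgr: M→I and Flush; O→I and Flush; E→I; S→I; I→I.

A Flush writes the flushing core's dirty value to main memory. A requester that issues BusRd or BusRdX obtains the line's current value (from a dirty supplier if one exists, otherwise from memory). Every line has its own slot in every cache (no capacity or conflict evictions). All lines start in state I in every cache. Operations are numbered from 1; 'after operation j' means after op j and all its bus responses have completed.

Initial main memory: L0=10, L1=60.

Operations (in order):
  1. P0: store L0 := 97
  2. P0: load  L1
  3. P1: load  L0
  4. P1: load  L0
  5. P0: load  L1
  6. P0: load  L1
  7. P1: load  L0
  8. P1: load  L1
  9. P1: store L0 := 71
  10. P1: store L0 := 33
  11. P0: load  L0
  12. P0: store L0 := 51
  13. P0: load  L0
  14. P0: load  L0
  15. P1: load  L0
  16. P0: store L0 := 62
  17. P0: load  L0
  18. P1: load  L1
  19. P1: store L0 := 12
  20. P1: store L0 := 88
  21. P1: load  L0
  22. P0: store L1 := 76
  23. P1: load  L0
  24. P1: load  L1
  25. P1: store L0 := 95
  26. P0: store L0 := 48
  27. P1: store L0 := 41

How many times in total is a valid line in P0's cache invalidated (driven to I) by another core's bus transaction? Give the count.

1. P0: store L0 := 97  bus=[BusRdX]  L0: P0=M P1=I  mem[L0]=10
2. P0: load  L1  bus=[BusRd]  L1: P0=E P1=I  mem[L1]=60
3. P1: load  L0  bus=[BusRd]  L0: P0=O P1=S  mem[L0]=10
4. P1: load  L0  bus=[-]  L0: P0=O P1=S  mem[L0]=10
5. P0: load  L1  bus=[-]  L1: P0=E P1=I  mem[L1]=60
6. P0: load  L1  bus=[-]  L1: P0=E P1=I  mem[L1]=60
7. P1: load  L0  bus=[-]  L0: P0=O P1=S  mem[L0]=10
8. P1: load  L1  bus=[BusRd]  L1: P0=S P1=S  mem[L1]=60
9. P1: store L0 := 71  bus=[BusUpgr,Flush]  L0: P0=I P1=M  mem[L0]=97
10. P1: store L0 := 33  bus=[-]  L0: P0=I P1=M  mem[L0]=97
11. P0: load  L0  bus=[BusRd]  L0: P0=S P1=O  mem[L0]=97
12. P0: store L0 := 51  bus=[BusUpgr,Flush]  L0: P0=M P1=I  mem[L0]=33
13. P0: load  L0  bus=[-]  L0: P0=M P1=I  mem[L0]=33
14. P0: load  L0  bus=[-]  L0: P0=M P1=I  mem[L0]=33
15. P1: load  L0  bus=[BusRd]  L0: P0=O P1=S  mem[L0]=33
16. P0: store L0 := 62  bus=[BusUpgr]  L0: P0=M P1=I  mem[L0]=33
17. P0: load  L0  bus=[-]  L0: P0=M P1=I  mem[L0]=33
18. P1: load  L1  bus=[-]  L1: P0=S P1=S  mem[L1]=60
19. P1: store L0 := 12  bus=[BusRdX,Flush]  L0: P0=I P1=M  mem[L0]=62
20. P1: store L0 := 88  bus=[-]  L0: P0=I P1=M  mem[L0]=62
21. P1: load  L0  bus=[-]  L0: P0=I P1=M  mem[L0]=62
22. P0: store L1 := 76  bus=[BusUpgr]  L1: P0=M P1=I  mem[L1]=60
23. P1: load  L0  bus=[-]  L0: P0=I P1=M  mem[L0]=62
24. P1: load  L1  bus=[BusRd]  L1: P0=O P1=S  mem[L1]=60
25. P1: store L0 := 95  bus=[-]  L0: P0=I P1=M  mem[L0]=62
26. P0: store L0 := 48  bus=[BusRdX,Flush]  L0: P0=M P1=I  mem[L0]=95
27. P1: store L0 := 41  bus=[BusRdX,Flush]  L0: P0=I P1=M  mem[L0]=48

invalidations = 3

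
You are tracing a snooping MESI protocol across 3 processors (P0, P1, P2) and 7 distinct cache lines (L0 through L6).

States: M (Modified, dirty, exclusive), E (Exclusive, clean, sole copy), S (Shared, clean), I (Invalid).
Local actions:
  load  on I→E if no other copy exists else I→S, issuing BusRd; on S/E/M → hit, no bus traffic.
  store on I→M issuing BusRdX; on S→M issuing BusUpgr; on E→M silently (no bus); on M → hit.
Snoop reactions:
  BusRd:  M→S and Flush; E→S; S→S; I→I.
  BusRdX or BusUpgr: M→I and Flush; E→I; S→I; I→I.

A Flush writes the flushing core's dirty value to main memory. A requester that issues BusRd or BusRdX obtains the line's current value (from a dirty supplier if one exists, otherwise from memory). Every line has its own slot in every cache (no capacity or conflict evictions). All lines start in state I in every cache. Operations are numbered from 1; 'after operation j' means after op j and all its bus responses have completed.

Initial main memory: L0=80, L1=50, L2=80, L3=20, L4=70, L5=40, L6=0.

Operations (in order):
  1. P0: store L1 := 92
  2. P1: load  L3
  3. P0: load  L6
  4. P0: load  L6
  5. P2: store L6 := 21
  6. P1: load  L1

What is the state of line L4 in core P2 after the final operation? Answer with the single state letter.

step 1: P0: store L1 := 92  ⟶  MII  (L1)  txn=BusRdX  M[L1]=50
step 2: P1: load  L3  ⟶  IEI  (L3)  txn=BusRd  M[L3]=20
step 3: P0: load  L6  ⟶  EII  (L6)  txn=BusRd  M[L6]=0
step 4: P0: load  L6  ⟶  EII  (L6)  txn=∅  M[L6]=0
step 5: P2: store L6 := 21  ⟶  IIM  (L6)  txn=BusRdX  M[L6]=0
step 6: P1: load  L1  ⟶  SSI  (L1)  txn=BusRd+Flush  M[L1]=92

state = I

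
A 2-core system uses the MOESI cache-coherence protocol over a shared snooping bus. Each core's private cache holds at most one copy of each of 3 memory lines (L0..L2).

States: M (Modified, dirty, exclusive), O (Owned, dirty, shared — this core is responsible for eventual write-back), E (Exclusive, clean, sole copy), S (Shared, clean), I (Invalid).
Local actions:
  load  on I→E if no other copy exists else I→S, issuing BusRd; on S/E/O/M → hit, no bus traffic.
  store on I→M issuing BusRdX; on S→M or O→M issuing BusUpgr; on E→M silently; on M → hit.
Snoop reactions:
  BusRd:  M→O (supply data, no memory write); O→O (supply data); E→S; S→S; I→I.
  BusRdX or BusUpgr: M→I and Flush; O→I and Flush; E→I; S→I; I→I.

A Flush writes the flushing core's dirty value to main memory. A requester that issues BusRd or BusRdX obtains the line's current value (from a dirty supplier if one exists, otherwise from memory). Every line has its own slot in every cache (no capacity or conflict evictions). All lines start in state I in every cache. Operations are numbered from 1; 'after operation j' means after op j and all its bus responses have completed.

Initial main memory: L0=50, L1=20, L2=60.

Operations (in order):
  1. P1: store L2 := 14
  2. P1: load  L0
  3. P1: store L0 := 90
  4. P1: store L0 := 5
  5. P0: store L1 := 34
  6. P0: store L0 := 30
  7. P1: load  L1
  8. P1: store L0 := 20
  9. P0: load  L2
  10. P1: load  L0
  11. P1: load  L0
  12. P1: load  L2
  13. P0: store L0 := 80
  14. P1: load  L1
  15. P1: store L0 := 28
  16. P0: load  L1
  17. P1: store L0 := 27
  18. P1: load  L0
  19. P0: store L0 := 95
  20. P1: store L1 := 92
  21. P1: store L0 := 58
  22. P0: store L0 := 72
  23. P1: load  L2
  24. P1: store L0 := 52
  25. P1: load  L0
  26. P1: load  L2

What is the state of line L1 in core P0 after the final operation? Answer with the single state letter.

state = I

1. P1: store L2 := 14  bus=[BusRdX]  L2: P0=I P1=M  mem[L2]=60
2. P1: load  L0  bus=[BusRd]  L0: P0=I P1=E  mem[L0]=50
3. P1: store L0 := 90  bus=[-]  L0: P0=I P1=M  mem[L0]=50
4. P1: store L0 := 5  bus=[-]  L0: P0=I P1=M  mem[L0]=50
5. P0: store L1 := 34  bus=[BusRdX]  L1: P0=M P1=I  mem[L1]=20
6. P0: store L0 := 30  bus=[BusRdX,Flush]  L0: P0=M P1=I  mem[L0]=5
7. P1: load  L1  bus=[BusRd]  L1: P0=O P1=S  mem[L1]=20
8. P1: store L0 := 20  bus=[BusRdX,Flush]  L0: P0=I P1=M  mem[L0]=30
9. P0: load  L2  bus=[BusRd]  L2: P0=S P1=O  mem[L2]=60
10. P1: load  L0  bus=[-]  L0: P0=I P1=M  mem[L0]=30
11. P1: load  L0  bus=[-]  L0: P0=I P1=M  mem[L0]=30
12. P1: load  L2  bus=[-]  L2: P0=S P1=O  mem[L2]=60
13. P0: store L0 := 80  bus=[BusRdX,Flush]  L0: P0=M P1=I  mem[L0]=20
14. P1: load  L1  bus=[-]  L1: P0=O P1=S  mem[L1]=20
15. P1: store L0 := 28  bus=[BusRdX,Flush]  L0: P0=I P1=M  mem[L0]=80
16. P0: load  L1  bus=[-]  L1: P0=O P1=S  mem[L1]=20
17. P1: store L0 := 27  bus=[-]  L0: P0=I P1=M  mem[L0]=80
18. P1: load  L0  bus=[-]  L0: P0=I P1=M  mem[L0]=80
19. P0: store L0 := 95  bus=[BusRdX,Flush]  L0: P0=M P1=I  mem[L0]=27
20. P1: store L1 := 92  bus=[BusUpgr,Flush]  L1: P0=I P1=M  mem[L1]=34
21. P1: store L0 := 58  bus=[BusRdX,Flush]  L0: P0=I P1=M  mem[L0]=95
22. P0: store L0 := 72  bus=[BusRdX,Flush]  L0: P0=M P1=I  mem[L0]=58
23. P1: load  L2  bus=[-]  L2: P0=S P1=O  mem[L2]=60
24. P1: store L0 := 52  bus=[BusRdX,Flush]  L0: P0=I P1=M  mem[L0]=72
25. P1: load  L0  bus=[-]  L0: P0=I P1=M  mem[L0]=72
26. P1: load  L2  bus=[-]  L2: P0=S P1=O  mem[L2]=60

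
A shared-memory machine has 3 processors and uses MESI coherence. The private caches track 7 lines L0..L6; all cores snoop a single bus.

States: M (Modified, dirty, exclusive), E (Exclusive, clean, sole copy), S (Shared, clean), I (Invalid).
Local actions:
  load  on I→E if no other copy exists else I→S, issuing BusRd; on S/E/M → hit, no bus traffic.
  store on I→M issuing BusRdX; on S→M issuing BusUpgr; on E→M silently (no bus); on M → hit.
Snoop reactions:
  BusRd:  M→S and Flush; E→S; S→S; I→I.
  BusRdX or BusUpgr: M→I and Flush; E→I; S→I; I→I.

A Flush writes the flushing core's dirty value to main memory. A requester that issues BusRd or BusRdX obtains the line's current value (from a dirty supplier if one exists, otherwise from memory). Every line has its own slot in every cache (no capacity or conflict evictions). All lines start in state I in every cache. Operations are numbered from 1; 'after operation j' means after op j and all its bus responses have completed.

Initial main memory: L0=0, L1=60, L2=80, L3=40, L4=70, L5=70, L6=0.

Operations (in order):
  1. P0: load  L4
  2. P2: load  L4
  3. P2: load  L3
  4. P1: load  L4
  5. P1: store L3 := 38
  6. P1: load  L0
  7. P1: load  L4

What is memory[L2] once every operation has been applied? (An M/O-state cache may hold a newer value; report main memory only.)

memory[L2] = 80

1. P0: load  L4  bus=[BusRd]  L4: P0=E P1=I P2=I  mem[L4]=70
2. P2: load  L4  bus=[BusRd]  L4: P0=S P1=I P2=S  mem[L4]=70
3. P2: load  L3  bus=[BusRd]  L3: P0=I P1=I P2=E  mem[L3]=40
4. P1: load  L4  bus=[BusRd]  L4: P0=S P1=S P2=S  mem[L4]=70
5. P1: store L3 := 38  bus=[BusRdX]  L3: P0=I P1=M P2=I  mem[L3]=40
6. P1: load  L0  bus=[BusRd]  L0: P0=I P1=E P2=I  mem[L0]=0
7. P1: load  L4  bus=[-]  L4: P0=S P1=S P2=S  mem[L4]=70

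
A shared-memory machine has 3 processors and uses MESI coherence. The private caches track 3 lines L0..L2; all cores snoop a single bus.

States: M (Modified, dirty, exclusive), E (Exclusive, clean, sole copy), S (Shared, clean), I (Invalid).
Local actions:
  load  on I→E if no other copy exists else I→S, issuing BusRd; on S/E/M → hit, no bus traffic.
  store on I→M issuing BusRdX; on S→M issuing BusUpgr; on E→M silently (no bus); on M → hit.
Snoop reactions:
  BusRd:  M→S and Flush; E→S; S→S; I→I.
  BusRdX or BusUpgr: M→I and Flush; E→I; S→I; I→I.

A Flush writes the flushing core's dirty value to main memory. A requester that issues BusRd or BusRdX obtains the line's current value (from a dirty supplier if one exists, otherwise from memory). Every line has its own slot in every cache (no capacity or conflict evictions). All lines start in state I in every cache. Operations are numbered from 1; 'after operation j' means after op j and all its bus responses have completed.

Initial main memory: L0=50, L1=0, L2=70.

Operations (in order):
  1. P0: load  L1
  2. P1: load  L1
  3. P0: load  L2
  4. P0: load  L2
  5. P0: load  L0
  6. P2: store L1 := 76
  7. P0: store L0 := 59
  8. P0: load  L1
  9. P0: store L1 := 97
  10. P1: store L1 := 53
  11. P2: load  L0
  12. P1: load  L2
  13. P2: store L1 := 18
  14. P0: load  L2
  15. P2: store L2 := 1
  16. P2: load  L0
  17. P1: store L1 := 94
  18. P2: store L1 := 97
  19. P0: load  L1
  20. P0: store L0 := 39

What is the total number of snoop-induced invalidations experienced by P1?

step 1: P0: load  L1  ⟶  EII  (L1)  txn=BusRd  M[L1]=0
step 2: P1: load  L1  ⟶  SSI  (L1)  txn=BusRd  M[L1]=0
step 3: P0: load  L2  ⟶  EII  (L2)  txn=BusRd  M[L2]=70
step 4: P0: load  L2  ⟶  EII  (L2)  txn=∅  M[L2]=70
step 5: P0: load  L0  ⟶  EII  (L0)  txn=BusRd  M[L0]=50
step 6: P2: store L1 := 76  ⟶  IIM  (L1)  txn=BusRdX  M[L1]=0
step 7: P0: store L0 := 59  ⟶  MII  (L0)  txn=∅  M[L0]=50
step 8: P0: load  L1  ⟶  SIS  (L1)  txn=BusRd+Flush  M[L1]=76
step 9: P0: store L1 := 97  ⟶  MII  (L1)  txn=BusUpgr  M[L1]=76
step 10: P1: store L1 := 53  ⟶  IMI  (L1)  txn=BusRdX+Flush  M[L1]=97
step 11: P2: load  L0  ⟶  SIS  (L0)  txn=BusRd+Flush  M[L0]=59
step 12: P1: load  L2  ⟶  SSI  (L2)  txn=BusRd  M[L2]=70
step 13: P2: store L1 := 18  ⟶  IIM  (L1)  txn=BusRdX+Flush  M[L1]=53
step 14: P0: load  L2  ⟶  SSI  (L2)  txn=∅  M[L2]=70
step 15: P2: store L2 := 1  ⟶  IIM  (L2)  txn=BusRdX  M[L2]=70
step 16: P2: load  L0  ⟶  SIS  (L0)  txn=∅  M[L0]=59
step 17: P1: store L1 := 94  ⟶  IMI  (L1)  txn=BusRdX+Flush  M[L1]=18
step 18: P2: store L1 := 97  ⟶  IIM  (L1)  txn=BusRdX+Flush  M[L1]=94
step 19: P0: load  L1  ⟶  SIS  (L1)  txn=BusRd+Flush  M[L1]=97
step 20: P0: store L0 := 39  ⟶  MII  (L0)  txn=BusUpgr  M[L0]=59

invalidations = 4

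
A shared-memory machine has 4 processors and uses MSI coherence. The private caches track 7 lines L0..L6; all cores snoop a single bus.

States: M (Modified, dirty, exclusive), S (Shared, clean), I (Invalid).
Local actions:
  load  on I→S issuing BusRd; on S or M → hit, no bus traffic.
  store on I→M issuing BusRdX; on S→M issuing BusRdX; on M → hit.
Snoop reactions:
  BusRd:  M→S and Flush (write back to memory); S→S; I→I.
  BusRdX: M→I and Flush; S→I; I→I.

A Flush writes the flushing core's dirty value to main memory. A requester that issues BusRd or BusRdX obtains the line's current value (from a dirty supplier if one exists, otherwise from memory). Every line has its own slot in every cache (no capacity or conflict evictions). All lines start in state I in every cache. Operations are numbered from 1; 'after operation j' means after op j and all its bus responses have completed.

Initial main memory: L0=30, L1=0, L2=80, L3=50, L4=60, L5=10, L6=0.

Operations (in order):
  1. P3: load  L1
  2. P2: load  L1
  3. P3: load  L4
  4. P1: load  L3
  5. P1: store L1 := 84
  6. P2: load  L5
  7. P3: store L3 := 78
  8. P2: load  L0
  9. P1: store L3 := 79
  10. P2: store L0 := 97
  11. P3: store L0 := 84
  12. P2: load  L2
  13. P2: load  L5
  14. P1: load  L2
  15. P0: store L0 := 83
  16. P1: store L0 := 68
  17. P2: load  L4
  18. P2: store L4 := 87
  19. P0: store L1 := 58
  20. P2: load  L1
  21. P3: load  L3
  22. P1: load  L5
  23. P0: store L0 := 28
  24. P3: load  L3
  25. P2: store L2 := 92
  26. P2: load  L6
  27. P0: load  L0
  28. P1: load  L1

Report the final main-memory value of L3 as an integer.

  op1 P3: load  L1 → I/I/I/S on L1; bus BusRd; mem=0
  op2 P2: load  L1 → I/I/S/S on L1; bus BusRd; mem=0
  op3 P3: load  L4 → I/I/I/S on L4; bus BusRd; mem=60
  op4 P1: load  L3 → I/S/I/I on L3; bus BusRd; mem=50
  op5 P1: store L1 := 84 → I/M/I/I on L1; bus BusRdX; mem=0
  op6 P2: load  L5 → I/I/S/I on L5; bus BusRd; mem=10
  op7 P3: store L3 := 78 → I/I/I/M on L3; bus BusRdX; mem=50
  op8 P2: load  L0 → I/I/S/I on L0; bus BusRd; mem=30
  op9 P1: store L3 := 79 → I/M/I/I on L3; bus BusRdX Flush; mem=78
  op10 P2: store L0 := 97 → I/I/M/I on L0; bus BusRdX; mem=30
  op11 P3: store L0 := 84 → I/I/I/M on L0; bus BusRdX Flush; mem=97
  op12 P2: load  L2 → I/I/S/I on L2; bus BusRd; mem=80
  op13 P2: load  L5 → I/I/S/I on L5; bus (none); mem=10
  op14 P1: load  L2 → I/S/S/I on L2; bus BusRd; mem=80
  op15 P0: store L0 := 83 → M/I/I/I on L0; bus BusRdX Flush; mem=84
  op16 P1: store L0 := 68 → I/M/I/I on L0; bus BusRdX Flush; mem=83
  op17 P2: load  L4 → I/I/S/S on L4; bus BusRd; mem=60
  op18 P2: store L4 := 87 → I/I/M/I on L4; bus BusRdX; mem=60
  op19 P0: store L1 := 58 → M/I/I/I on L1; bus BusRdX Flush; mem=84
  op20 P2: load  L1 → S/I/S/I on L1; bus BusRd Flush; mem=58
  op21 P3: load  L3 → I/S/I/S on L3; bus BusRd Flush; mem=79
  op22 P1: load  L5 → I/S/S/I on L5; bus BusRd; mem=10
  op23 P0: store L0 := 28 → M/I/I/I on L0; bus BusRdX Flush; mem=68
  op24 P3: load  L3 → I/S/I/S on L3; bus (none); mem=79
  op25 P2: store L2 := 92 → I/I/M/I on L2; bus BusRdX; mem=80
  op26 P2: load  L6 → I/I/S/I on L6; bus BusRd; mem=0
  op27 P0: load  L0 → M/I/I/I on L0; bus (none); mem=68
  op28 P1: load  L1 → S/S/S/I on L1; bus BusRd; mem=58

memory[L3] = 79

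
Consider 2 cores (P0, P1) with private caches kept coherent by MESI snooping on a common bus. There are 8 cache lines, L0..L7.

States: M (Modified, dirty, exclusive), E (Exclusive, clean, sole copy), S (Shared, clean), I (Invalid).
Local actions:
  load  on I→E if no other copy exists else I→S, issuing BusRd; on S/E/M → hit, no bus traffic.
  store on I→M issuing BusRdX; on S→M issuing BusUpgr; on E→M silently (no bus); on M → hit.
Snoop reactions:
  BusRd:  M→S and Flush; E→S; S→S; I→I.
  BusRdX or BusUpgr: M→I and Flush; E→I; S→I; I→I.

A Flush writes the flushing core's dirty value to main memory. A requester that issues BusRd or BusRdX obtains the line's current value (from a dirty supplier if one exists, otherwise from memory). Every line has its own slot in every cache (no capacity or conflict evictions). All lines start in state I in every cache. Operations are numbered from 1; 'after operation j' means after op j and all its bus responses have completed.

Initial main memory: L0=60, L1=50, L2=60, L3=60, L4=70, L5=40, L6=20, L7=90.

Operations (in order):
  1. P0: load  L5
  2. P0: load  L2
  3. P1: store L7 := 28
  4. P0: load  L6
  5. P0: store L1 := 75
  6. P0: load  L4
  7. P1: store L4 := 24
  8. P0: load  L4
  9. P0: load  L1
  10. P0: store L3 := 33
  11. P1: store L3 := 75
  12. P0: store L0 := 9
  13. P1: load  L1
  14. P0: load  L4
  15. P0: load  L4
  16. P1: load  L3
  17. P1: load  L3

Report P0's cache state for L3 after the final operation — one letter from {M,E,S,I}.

  op1 P0: load  L5 → E/I on L5; bus BusRd; mem=40
  op2 P0: load  L2 → E/I on L2; bus BusRd; mem=60
  op3 P1: store L7 := 28 → I/M on L7; bus BusRdX; mem=90
  op4 P0: load  L6 → E/I on L6; bus BusRd; mem=20
  op5 P0: store L1 := 75 → M/I on L1; bus BusRdX; mem=50
  op6 P0: load  L4 → E/I on L4; bus BusRd; mem=70
  op7 P1: store L4 := 24 → I/M on L4; bus BusRdX; mem=70
  op8 P0: load  L4 → S/S on L4; bus BusRd Flush; mem=24
  op9 P0: load  L1 → M/I on L1; bus (none); mem=50
  op10 P0: store L3 := 33 → M/I on L3; bus BusRdX; mem=60
  op11 P1: store L3 := 75 → I/M on L3; bus BusRdX Flush; mem=33
  op12 P0: store L0 := 9 → M/I on L0; bus BusRdX; mem=60
  op13 P1: load  L1 → S/S on L1; bus BusRd Flush; mem=75
  op14 P0: load  L4 → S/S on L4; bus (none); mem=24
  op15 P0: load  L4 → S/S on L4; bus (none); mem=24
  op16 P1: load  L3 → I/M on L3; bus (none); mem=33
  op17 P1: load  L3 → I/M on L3; bus (none); mem=33

state = I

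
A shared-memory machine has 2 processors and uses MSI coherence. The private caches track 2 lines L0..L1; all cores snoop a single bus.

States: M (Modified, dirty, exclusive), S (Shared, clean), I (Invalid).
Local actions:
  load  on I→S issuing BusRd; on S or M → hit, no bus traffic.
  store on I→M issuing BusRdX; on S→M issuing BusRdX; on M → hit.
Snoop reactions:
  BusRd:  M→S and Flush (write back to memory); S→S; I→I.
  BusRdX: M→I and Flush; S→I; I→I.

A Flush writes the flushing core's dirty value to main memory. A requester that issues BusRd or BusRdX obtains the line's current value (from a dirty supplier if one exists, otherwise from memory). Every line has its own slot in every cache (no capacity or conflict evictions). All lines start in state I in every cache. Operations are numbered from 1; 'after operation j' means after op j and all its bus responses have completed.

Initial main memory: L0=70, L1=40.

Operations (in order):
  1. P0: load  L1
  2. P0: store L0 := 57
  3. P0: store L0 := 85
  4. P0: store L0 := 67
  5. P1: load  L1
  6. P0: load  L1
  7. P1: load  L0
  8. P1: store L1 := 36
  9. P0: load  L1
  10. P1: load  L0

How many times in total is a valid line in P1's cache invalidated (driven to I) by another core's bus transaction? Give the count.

[1] P0: load  L1 | P0:S(40), P1:I | bus: BusRd
[2] P0: store L0 := 57 | P0:M(57), P1:I | bus: BusRdX
[3] P0: store L0 := 85 | P0:M(85), P1:I | bus: none
[4] P0: store L0 := 67 | P0:M(67), P1:I | bus: none
[5] P1: load  L1 | P0:S(40), P1:S(40) | bus: BusRd
[6] P0: load  L1 | P0:S(40), P1:S(40) | bus: none
[7] P1: load  L0 | P0:S(67), P1:S(67) | bus: BusRd,Flush
[8] P1: store L1 := 36 | P0:I, P1:M(36) | bus: BusRdX
[9] P0: load  L1 | P0:S(36), P1:S(36) | bus: BusRd,Flush
[10] P1: load  L0 | P0:S(67), P1:S(67) | bus: none

invalidations = 0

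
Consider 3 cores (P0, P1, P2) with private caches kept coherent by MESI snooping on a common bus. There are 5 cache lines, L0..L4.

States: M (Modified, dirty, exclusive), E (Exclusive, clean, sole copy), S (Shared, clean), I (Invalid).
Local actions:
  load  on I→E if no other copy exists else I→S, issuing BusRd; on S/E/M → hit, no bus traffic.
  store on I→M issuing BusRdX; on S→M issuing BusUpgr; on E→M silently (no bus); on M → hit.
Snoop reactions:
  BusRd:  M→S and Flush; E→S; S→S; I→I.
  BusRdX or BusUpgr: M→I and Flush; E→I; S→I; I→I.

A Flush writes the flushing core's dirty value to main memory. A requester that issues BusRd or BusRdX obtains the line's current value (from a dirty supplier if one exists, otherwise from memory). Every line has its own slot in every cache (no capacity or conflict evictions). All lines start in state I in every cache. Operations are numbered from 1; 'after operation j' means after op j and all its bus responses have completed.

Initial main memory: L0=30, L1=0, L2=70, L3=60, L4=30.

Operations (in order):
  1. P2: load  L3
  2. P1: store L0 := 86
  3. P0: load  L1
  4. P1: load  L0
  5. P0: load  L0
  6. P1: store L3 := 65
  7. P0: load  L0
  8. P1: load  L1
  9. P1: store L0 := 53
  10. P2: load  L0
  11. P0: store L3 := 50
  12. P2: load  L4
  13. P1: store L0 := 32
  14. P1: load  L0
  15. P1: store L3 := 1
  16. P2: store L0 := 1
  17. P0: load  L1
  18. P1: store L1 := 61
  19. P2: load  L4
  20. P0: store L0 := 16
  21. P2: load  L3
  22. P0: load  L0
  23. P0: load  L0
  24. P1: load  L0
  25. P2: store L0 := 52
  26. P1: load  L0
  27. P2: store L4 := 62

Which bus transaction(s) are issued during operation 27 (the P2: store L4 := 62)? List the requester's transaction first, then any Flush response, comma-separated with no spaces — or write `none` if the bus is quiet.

bus = none

[1] P2: load  L3 | P0:I, P1:I, P2:E(60) | bus: BusRd
[2] P1: store L0 := 86 | P0:I, P1:M(86), P2:I | bus: BusRdX
[3] P0: load  L1 | P0:E(0), P1:I, P2:I | bus: BusRd
[4] P1: load  L0 | P0:I, P1:M(86), P2:I | bus: none
[5] P0: load  L0 | P0:S(86), P1:S(86), P2:I | bus: BusRd,Flush
[6] P1: store L3 := 65 | P0:I, P1:M(65), P2:I | bus: BusRdX
[7] P0: load  L0 | P0:S(86), P1:S(86), P2:I | bus: none
[8] P1: load  L1 | P0:S(0), P1:S(0), P2:I | bus: BusRd
[9] P1: store L0 := 53 | P0:I, P1:M(53), P2:I | bus: BusUpgr
[10] P2: load  L0 | P0:I, P1:S(53), P2:S(53) | bus: BusRd,Flush
[11] P0: store L3 := 50 | P0:M(50), P1:I, P2:I | bus: BusRdX,Flush
[12] P2: load  L4 | P0:I, P1:I, P2:E(30) | bus: BusRd
[13] P1: store L0 := 32 | P0:I, P1:M(32), P2:I | bus: BusUpgr
[14] P1: load  L0 | P0:I, P1:M(32), P2:I | bus: none
[15] P1: store L3 := 1 | P0:I, P1:M(1), P2:I | bus: BusRdX,Flush
[16] P2: store L0 := 1 | P0:I, P1:I, P2:M(1) | bus: BusRdX,Flush
[17] P0: load  L1 | P0:S(0), P1:S(0), P2:I | bus: none
[18] P1: store L1 := 61 | P0:I, P1:M(61), P2:I | bus: BusUpgr
[19] P2: load  L4 | P0:I, P1:I, P2:E(30) | bus: none
[20] P0: store L0 := 16 | P0:M(16), P1:I, P2:I | bus: BusRdX,Flush
[21] P2: load  L3 | P0:I, P1:S(1), P2:S(1) | bus: BusRd,Flush
[22] P0: load  L0 | P0:M(16), P1:I, P2:I | bus: none
[23] P0: load  L0 | P0:M(16), P1:I, P2:I | bus: none
[24] P1: load  L0 | P0:S(16), P1:S(16), P2:I | bus: BusRd,Flush
[25] P2: store L0 := 52 | P0:I, P1:I, P2:M(52) | bus: BusRdX
[26] P1: load  L0 | P0:I, P1:S(52), P2:S(52) | bus: BusRd,Flush
[27] P2: store L4 := 62 | P0:I, P1:I, P2:M(62) | bus: none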